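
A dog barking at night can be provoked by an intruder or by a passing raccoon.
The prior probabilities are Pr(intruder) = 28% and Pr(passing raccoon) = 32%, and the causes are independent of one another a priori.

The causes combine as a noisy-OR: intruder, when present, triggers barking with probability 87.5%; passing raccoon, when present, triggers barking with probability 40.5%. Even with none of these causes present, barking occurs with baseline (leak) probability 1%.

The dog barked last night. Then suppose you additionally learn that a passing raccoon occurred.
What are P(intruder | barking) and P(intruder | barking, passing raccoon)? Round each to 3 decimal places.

Under noisy-OR, P(barking | causes) = 1 − (1−0.01)·∏(1−qᵢ) over the active causes.
Weight on intruder=true, given the evidence: 0.166838 + 0.083003 = 0.249841
The normalizing constant is 0.01·0.72·0.68 + 0.41095·0.72·0.32 + 0.87625·0.28·0.68 + 0.926369·0.28·0.32 = 0.349420
Posterior = 0.249841 / 0.349420 ≈ 0.715

Now condition on the additional information:
Weight on intruder=true, given the evidence: 0.926369*0.28 = 0.259383
Normalizer over all consistent configurations: 0.41095*0.72 + 0.926369*0.28 = 0.555267
Posterior = 0.259383 / 0.555267 ≈ 0.467

P(intruder | barking) ≈ 0.715; P(intruder | barking, passing raccoon) ≈ 0.467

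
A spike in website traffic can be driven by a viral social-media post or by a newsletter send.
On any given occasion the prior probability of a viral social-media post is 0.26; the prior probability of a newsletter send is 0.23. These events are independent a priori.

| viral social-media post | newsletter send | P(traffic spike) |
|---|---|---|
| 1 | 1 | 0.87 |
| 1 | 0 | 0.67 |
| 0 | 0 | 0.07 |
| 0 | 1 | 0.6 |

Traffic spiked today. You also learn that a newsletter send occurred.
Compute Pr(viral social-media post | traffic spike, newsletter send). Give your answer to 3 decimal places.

For the numerator, keep only viral social-media post=true terms: 0.87×0.26 = 0.226200
The normalizing constant is 0.6×0.74 + 0.87×0.26 = 0.670200
Posterior = 0.226200 / 0.670200 ≈ 0.338

Pr(viral social-media post | traffic spike, newsletter send) ≈ 0.338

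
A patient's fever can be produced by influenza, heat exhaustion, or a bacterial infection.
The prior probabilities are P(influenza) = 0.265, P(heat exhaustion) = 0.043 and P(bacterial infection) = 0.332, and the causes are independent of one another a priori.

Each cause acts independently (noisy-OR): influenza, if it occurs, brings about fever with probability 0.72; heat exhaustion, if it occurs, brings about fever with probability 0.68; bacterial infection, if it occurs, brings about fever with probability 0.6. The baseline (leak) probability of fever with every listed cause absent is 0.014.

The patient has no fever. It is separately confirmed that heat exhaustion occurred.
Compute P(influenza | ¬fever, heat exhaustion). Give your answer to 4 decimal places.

P(influenza | ¬fever, heat exhaustion) ≈ 0.0917

Under noisy-OR, P(fever | causes) = 1 − (1−0.014)·∏(1−qᵢ) over the active causes.
P(¬fever | heat exhaustion) = 0.31552·0.735·0.668 + 0.126208·0.735·0.332 + 0.088346·0.265·0.668 + 0.035338·0.265·0.332 = 0.154914 + 0.030797 + 0.015639 + 0.003109 = 0.204459
Restricting to configurations with influenza present: 0.015639 + 0.003109 = 0.018748.
P(influenza | ¬fever, heat exhaustion) = 0.018748 / 0.204459 ≈ 0.0917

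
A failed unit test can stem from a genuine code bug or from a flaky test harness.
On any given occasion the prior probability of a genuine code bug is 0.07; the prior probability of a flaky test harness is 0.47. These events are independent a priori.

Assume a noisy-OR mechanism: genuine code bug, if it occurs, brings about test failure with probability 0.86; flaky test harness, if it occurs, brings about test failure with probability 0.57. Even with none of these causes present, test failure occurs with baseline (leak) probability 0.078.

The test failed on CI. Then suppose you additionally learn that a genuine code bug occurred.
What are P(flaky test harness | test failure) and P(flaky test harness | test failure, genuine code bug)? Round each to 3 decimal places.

Under noisy-OR, P(test failure | causes) = 1 − (1−0.078)·∏(1−qᵢ) over the active causes.
For the numerator, keep only flaky test harness=true terms: 0.263807 + 0.031074 = 0.294881
Denominator P(test failure): 0.078×0.93×0.53 + 0.60354×0.93×0.47 + 0.87092×0.07×0.53 + 0.944496×0.07×0.47 = 0.365638
P(flaky test harness | test failure) = 0.294881/0.365638 ≈ 0.806

With the extra evidence:
By total probability over both values of flaky test harness:
  P(test failure | genuine code bug) = 0.87092*0.53 + 0.944496*0.47
        = 0.461588 + 0.443913 = 0.905501
The terms with flaky test harness present sum to 0.443913, so
  P(flaky test harness | test failure, genuine code bug) = 0.443913 / 0.905501 ≈ 0.490
The drop from 0.806 to 0.490 is the explaining-away (discounting) effect.

P(flaky test harness | test failure) ≈ 0.806; P(flaky test harness | test failure, genuine code bug) ≈ 0.490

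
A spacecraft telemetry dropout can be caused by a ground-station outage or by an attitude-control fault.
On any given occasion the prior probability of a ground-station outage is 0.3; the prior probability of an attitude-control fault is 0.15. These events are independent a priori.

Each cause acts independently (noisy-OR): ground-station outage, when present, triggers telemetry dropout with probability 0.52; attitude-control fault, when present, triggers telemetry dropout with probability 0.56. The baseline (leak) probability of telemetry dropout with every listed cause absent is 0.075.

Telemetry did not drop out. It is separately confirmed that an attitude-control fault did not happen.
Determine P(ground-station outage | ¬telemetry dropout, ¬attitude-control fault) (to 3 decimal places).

Under noisy-OR, P(telemetry dropout | causes) = 1 − (1−0.075)·∏(1−qᵢ) over the active causes.
Sum P(¬telemetry dropout|·) weighted by the priors over both values of ground-station outage:
  P(¬telemetry dropout | ¬attitude-control fault) = 0.925×0.7 + 0.444×0.3
        = 0.647500 + 0.133200 = 0.780700
Configurations with ground-station outage contribute 0.133200, so
  P(ground-station outage | ¬telemetry dropout, ¬attitude-control fault) = 0.133200 / 0.780700 ≈ 0.171

P(ground-station outage | ¬telemetry dropout, ¬attitude-control fault) ≈ 0.171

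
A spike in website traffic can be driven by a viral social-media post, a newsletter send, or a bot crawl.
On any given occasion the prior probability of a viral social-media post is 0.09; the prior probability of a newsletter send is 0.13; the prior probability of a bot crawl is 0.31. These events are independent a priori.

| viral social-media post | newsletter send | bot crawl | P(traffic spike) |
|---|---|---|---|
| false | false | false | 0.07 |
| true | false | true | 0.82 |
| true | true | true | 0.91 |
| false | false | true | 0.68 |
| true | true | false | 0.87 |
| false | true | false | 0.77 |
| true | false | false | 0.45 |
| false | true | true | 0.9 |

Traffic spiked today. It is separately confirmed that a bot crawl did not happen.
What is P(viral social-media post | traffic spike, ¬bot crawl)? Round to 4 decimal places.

P(viral social-media post | traffic spike, ¬bot crawl) ≈ 0.2366

By total probability over the 4 (viral social-media post, newsletter send) configurations:
  P(traffic spike | ¬bot crawl) = 0.07·0.91·0.87 + 0.77·0.91·0.13 + 0.45·0.09·0.87 + 0.87·0.09·0.13
        = 0.055419 + 0.091091 + 0.035235 + 0.010179 = 0.191924
The terms with viral social-media post present sum to 0.045414, so
  P(viral social-media post | traffic spike, ¬bot crawl) = 0.045414 / 0.191924 ≈ 0.2366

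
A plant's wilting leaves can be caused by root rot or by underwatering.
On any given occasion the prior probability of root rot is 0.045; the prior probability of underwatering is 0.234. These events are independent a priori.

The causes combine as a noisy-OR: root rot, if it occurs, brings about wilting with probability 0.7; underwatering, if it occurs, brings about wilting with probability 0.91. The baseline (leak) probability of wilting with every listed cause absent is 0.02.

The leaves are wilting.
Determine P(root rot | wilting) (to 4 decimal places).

P(root rot | wilting) ≈ 0.1367

Under noisy-OR, P(wilting | causes) = 1 − (1−0.02)·∏(1−qᵢ) over the active causes.
Sum P(wilting|·) weighted by the priors over the 4 (root rot, underwatering) configurations:
  P(wilting) = 0.02*0.955*0.766 + 0.9118*0.955*0.234 + 0.706*0.045*0.766 + 0.97354*0.045*0.234
        = 0.014631 + 0.203760 + 0.024336 + 0.010251 = 0.252978
Keeping only the root rot-present terms gives 0.034587, so
  P(root rot | wilting) = 0.034587 / 0.252978 ≈ 0.1367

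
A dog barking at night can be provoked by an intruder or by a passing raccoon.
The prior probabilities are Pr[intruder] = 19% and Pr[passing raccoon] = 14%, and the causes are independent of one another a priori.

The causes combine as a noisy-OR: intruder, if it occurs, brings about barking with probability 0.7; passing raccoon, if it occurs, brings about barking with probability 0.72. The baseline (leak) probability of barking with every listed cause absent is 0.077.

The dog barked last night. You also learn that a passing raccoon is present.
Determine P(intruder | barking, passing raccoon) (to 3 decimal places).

P(intruder | barking, passing raccoon) ≈ 0.226

Under noisy-OR, P(barking | causes) = 1 − (1−0.077)·∏(1−qᵢ) over the active causes.
P(barking | passing raccoon) = 0.74156×0.81 + 0.922468×0.19 = 0.600664 + 0.175269 = 0.775933
Of this, 0.175269 comes from 0.922468×0.19 (the intruder=true cases).
P(intruder | barking, passing raccoon) = 0.175269 / 0.775933 ≈ 0.226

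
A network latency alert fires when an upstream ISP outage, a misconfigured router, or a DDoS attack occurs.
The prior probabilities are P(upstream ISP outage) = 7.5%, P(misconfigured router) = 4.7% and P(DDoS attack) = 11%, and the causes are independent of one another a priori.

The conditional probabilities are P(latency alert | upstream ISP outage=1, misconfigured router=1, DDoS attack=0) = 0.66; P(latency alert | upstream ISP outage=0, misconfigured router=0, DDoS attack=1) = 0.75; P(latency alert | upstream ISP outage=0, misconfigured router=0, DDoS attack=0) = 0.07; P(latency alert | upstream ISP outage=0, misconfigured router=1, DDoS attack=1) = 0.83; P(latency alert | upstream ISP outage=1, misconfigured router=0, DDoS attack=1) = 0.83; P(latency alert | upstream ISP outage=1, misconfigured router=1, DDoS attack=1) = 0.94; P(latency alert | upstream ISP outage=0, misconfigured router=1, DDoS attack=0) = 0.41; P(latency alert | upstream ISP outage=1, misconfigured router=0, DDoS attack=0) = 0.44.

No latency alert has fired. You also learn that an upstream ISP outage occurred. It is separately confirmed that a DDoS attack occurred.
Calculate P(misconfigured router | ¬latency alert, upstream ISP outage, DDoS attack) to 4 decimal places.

P(misconfigured router | ¬latency alert, upstream ISP outage, DDoS attack) ≈ 0.0171

Sum P(¬latency alert|·) weighted by the priors over both values of misconfigured router:
  P(¬latency alert | upstream ISP outage, DDoS attack) = 0.17·0.953 + 0.06·0.047
        = 0.162010 + 0.002820 = 0.164830
Keeping only the misconfigured router-present terms gives 0.002820, so
  P(misconfigured router | ¬latency alert, upstream ISP outage, DDoS attack) = 0.002820 / 0.164830 ≈ 0.0171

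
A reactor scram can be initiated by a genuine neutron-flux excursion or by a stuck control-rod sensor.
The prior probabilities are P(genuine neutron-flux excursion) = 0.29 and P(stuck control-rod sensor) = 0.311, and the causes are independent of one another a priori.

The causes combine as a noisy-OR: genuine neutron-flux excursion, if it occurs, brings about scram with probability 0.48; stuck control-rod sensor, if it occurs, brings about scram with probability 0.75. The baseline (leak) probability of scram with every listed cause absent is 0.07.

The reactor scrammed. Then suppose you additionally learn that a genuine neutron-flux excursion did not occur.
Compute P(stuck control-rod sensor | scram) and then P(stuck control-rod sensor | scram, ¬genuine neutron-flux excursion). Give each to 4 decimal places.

P(stuck control-rod sensor | scram) ≈ 0.6441; P(stuck control-rod sensor | scram, ¬genuine neutron-flux excursion) ≈ 0.8319

Under noisy-OR, P(scram | causes) = 1 − (1−0.07)·∏(1−qᵢ) over the active causes.
Sum P(scram|·) weighted by the priors over the 4 (genuine neutron-flux excursion, stuck control-rod sensor) configurations:
  P(scram) = 0.07*0.71*0.689 + 0.7675*0.71*0.311 + 0.5164*0.29*0.689 + 0.8791*0.29*0.311
        = 0.034243 + 0.169472 + 0.103182 + 0.079286 = 0.386183
Keeping only the stuck control-rod sensor-present terms gives 0.248758, so
  P(stuck control-rod sensor | scram) = 0.248758 / 0.386183 ≈ 0.6441

Now also conditioning on genuine neutron-flux excursion≠true:
P(scram | ¬genuine neutron-flux excursion) = 0.07×0.689 + 0.7675×0.311 = 0.048230 + 0.238692 = 0.286922
The stuck control-rod sensor-present share is 0.7675×0.311 = 0.238692.
Hence the posterior is 0.238692/0.286922 ≈ 0.8319.
Ruling out genuine neutron-flux excursion raises the posterior on stuck control-rod sensor — the flip side of explaining away.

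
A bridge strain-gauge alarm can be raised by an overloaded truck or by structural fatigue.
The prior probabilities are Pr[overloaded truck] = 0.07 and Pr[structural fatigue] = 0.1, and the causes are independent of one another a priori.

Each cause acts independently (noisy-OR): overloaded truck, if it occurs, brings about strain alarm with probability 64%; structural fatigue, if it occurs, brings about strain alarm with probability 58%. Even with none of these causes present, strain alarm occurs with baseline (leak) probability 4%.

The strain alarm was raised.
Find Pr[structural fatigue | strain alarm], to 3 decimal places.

Pr[structural fatigue | strain alarm] ≈ 0.451

Under noisy-OR, P(strain alarm | causes) = 1 − (1−0.04)·∏(1−qᵢ) over the active causes.
For the numerator, keep only structural fatigue=true terms: 0.055502 + 0.005984 = 0.061486
Normalizer over all consistent configurations: 0.04×0.93×0.9 + 0.5968×0.93×0.1 + 0.6544×0.07×0.9 + 0.854848×0.07×0.1 = 0.136193
Posterior = 0.061486 / 0.136193 ≈ 0.451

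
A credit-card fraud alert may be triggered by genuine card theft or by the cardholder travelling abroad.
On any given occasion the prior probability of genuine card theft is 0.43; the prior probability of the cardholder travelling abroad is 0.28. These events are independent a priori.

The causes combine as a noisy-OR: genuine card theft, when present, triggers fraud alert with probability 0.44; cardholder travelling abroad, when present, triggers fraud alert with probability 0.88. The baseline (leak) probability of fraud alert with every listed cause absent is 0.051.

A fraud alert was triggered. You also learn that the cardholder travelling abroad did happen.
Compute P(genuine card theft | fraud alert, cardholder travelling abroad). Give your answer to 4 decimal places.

Under noisy-OR, P(fraud alert | causes) = 1 − (1−0.051)·∏(1−qᵢ) over the active causes.
P(fraud alert | cardholder travelling abroad) = 0.88612·0.57 + 0.936227·0.43 = 0.505088 + 0.402578 = 0.907666
Of this, 0.402578 comes from 0.936227·0.43 (the genuine card theft=true cases).
Hence the posterior is 0.402578/0.907666 ≈ 0.4435.

P(genuine card theft | fraud alert, cardholder travelling abroad) ≈ 0.4435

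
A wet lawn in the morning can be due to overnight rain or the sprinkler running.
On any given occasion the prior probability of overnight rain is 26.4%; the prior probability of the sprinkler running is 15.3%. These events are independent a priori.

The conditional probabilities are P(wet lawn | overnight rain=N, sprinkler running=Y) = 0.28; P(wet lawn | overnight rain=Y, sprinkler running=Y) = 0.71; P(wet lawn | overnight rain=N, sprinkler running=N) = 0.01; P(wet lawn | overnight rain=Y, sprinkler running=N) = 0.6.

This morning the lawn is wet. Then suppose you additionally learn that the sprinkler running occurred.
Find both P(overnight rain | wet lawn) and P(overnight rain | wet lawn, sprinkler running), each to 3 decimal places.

P(overnight rain | wet lawn) ≈ 0.812; P(overnight rain | wet lawn, sprinkler running) ≈ 0.476

Enumerate the 4 (overnight rain, sprinkler running) configurations and weight by the priors:
  P(wet lawn) = 0.01*0.736*0.847 + 0.28*0.736*0.153 + 0.6*0.264*0.847 + 0.71*0.264*0.153
        = 0.006234 + 0.031530 + 0.134165 + 0.028678 = 0.200607
The terms with overnight rain present sum to 0.162843, so
  P(overnight rain | wet lawn) = 0.162843 / 0.200607 ≈ 0.812

Now also conditioning on sprinkler running=true:
Numerator (weight on configurations with overnight rain): 0.71·0.264 = 0.187440
The normalizing constant is 0.28·0.736 + 0.71·0.264 = 0.393520
P(overnight rain | wet lawn, sprinkler running) = 0.187440/0.393520 ≈ 0.476
Conditioning on sprinkler running lowers the posterior on overnight rain: the classic explaining-away effect in a common-effect structure.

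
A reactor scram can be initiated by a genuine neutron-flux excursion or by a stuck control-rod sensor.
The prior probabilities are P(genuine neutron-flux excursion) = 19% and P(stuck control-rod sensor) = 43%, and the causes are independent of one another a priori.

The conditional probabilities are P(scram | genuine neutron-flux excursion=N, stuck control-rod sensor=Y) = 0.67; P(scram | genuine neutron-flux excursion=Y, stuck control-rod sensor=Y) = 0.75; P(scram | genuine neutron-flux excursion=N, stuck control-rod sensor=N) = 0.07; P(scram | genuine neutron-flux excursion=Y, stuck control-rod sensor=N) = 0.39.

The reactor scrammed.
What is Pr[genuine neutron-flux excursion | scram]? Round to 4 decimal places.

Pr[genuine neutron-flux excursion | scram] ≈ 0.2804

By total probability over the 4 (genuine neutron-flux excursion, stuck control-rod sensor) configurations:
  P(scram) = 0.07×0.81×0.57 + 0.67×0.81×0.43 + 0.39×0.19×0.57 + 0.75×0.19×0.43
        = 0.032319 + 0.233361 + 0.042237 + 0.061275 = 0.369192
The terms with genuine neutron-flux excursion present sum to 0.103512, so
  P(genuine neutron-flux excursion | scram) = 0.103512 / 0.369192 ≈ 0.2804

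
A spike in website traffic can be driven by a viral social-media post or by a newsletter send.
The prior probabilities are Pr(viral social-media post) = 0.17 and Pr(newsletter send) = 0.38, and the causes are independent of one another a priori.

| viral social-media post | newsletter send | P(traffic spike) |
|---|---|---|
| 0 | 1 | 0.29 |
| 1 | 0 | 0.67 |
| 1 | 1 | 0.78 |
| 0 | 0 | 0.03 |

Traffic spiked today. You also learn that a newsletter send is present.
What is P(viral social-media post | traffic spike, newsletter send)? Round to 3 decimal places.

P(viral social-media post | traffic spike, newsletter send) ≈ 0.355

Weight on viral social-media post=true, given the evidence: 0.78×0.17 = 0.132600
The normalizing constant is 0.29×0.83 + 0.78×0.17 = 0.373300
P(viral social-media post | traffic spike, newsletter send) = 0.132600/0.373300 ≈ 0.355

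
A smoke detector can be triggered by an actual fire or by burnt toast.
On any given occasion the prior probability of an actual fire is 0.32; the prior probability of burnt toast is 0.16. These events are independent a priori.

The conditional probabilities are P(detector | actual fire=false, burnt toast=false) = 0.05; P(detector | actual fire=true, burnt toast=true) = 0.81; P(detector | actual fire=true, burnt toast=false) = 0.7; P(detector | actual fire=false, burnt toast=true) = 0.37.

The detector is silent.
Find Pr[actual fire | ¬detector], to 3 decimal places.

Pr[actual fire | ¬detector] ≈ 0.129

P(¬detector) = 0.95·0.68·0.84 + 0.63·0.68·0.16 + 0.3·0.32·0.84 + 0.19·0.32·0.16 = 0.542640 + 0.068544 + 0.080640 + 0.009728 = 0.701552
Of this, 0.090368 comes from 0.080640 + 0.009728 (the actual fire=true cases).
P(actual fire | ¬detector) = 0.090368 / 0.701552 ≈ 0.129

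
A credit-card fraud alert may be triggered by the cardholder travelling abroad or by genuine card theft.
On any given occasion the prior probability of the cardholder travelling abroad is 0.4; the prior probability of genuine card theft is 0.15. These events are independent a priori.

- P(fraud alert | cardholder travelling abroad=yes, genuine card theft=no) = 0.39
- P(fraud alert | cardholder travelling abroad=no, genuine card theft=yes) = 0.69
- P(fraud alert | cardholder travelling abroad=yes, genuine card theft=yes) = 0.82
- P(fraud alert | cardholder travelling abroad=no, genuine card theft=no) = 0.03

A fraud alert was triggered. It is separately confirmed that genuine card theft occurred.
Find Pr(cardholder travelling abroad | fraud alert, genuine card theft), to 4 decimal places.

Pr(cardholder travelling abroad | fraud alert, genuine card theft) ≈ 0.4420

By total probability over both values of cardholder travelling abroad:
  P(fraud alert | genuine card theft) = 0.69*0.6 + 0.82*0.4
        = 0.414000 + 0.328000 = 0.742000
Keeping only the cardholder travelling abroad-present terms gives 0.328000, so
  P(cardholder travelling abroad | fraud alert, genuine card theft) = 0.328000 / 0.742000 ≈ 0.4420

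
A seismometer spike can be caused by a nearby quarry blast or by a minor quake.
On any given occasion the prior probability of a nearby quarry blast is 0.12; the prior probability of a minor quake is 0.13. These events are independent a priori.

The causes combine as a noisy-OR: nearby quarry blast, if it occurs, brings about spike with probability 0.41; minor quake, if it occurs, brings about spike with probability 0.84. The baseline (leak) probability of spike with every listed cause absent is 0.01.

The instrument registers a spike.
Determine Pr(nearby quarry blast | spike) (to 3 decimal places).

Under noisy-OR, P(spike | causes) = 1 − (1−0.01)·∏(1−qᵢ) over the active causes.
P(spike) = 0.01×0.88×0.87 + 0.8416×0.88×0.13 + 0.4159×0.12×0.87 + 0.906544×0.12×0.13 = 0.007656 + 0.096279 + 0.043420 + 0.014142 = 0.161497
The nearby quarry blast-present share is 0.043420 + 0.014142 = 0.057562.
Hence the posterior is 0.057562/0.161497 ≈ 0.356.

Pr(nearby quarry blast | spike) ≈ 0.356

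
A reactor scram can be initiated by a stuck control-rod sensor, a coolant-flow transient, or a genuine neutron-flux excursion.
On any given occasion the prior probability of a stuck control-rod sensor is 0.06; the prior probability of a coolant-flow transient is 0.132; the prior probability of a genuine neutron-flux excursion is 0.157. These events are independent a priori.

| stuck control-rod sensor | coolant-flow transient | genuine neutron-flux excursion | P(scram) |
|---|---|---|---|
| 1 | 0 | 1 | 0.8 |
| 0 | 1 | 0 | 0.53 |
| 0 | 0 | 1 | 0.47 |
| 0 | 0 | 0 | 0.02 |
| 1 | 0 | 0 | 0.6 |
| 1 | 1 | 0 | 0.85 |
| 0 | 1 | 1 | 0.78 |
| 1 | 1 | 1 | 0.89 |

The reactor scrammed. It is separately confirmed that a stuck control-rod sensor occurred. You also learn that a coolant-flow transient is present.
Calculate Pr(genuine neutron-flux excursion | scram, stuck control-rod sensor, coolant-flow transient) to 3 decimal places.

Pr(genuine neutron-flux excursion | scram, stuck control-rod sensor, coolant-flow transient) ≈ 0.163

Numerator (weight on configurations with genuine neutron-flux excursion): 0.89*0.157 = 0.139730
The normalizing constant is 0.85*0.843 + 0.89*0.157 = 0.856280
P(genuine neutron-flux excursion | scram, stuck control-rod sensor, coolant-flow transient) = 0.139730/0.856280 ≈ 0.163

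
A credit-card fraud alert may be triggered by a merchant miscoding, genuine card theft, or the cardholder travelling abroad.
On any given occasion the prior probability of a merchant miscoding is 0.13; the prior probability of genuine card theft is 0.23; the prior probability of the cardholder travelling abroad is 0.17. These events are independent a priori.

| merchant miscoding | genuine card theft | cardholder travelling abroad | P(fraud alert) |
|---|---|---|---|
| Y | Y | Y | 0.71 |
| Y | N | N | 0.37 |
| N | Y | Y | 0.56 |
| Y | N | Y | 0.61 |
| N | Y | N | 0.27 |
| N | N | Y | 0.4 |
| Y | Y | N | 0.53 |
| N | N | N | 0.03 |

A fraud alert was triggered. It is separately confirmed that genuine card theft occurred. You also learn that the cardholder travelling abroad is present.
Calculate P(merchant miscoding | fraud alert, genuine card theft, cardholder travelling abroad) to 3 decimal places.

P(merchant miscoding | fraud alert, genuine card theft, cardholder travelling abroad) ≈ 0.159

By total probability over both values of merchant miscoding:
  P(fraud alert | genuine card theft, cardholder travelling abroad) = 0.56·0.87 + 0.71·0.13
        = 0.487200 + 0.092300 = 0.579500
The terms with merchant miscoding present sum to 0.092300, so
  P(merchant miscoding | fraud alert, genuine card theft, cardholder travelling abroad) = 0.092300 / 0.579500 ≈ 0.159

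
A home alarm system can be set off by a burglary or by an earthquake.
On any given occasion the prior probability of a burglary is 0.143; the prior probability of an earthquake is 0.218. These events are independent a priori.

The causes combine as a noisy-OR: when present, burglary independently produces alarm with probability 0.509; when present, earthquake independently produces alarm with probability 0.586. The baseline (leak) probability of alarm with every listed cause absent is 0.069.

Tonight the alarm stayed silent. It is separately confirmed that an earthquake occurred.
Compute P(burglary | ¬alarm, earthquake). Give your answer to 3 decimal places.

P(burglary | ¬alarm, earthquake) ≈ 0.076

Under noisy-OR, P(alarm | causes) = 1 − (1−0.069)·∏(1−qᵢ) over the active causes.
P(¬alarm | earthquake) = 0.385434·0.857 + 0.189248·0.143 = 0.330317 + 0.027062 = 0.357379
Of this, 0.027062 comes from 0.189248·0.143 (the burglary=true cases).
Hence the posterior is 0.027062/0.357379 ≈ 0.076.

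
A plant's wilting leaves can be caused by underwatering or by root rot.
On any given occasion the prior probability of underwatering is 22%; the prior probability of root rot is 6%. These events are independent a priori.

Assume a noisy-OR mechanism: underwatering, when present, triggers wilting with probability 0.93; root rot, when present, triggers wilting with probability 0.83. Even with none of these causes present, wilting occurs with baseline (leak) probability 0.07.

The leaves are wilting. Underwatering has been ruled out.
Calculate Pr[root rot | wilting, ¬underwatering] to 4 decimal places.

Pr[root rot | wilting, ¬underwatering] ≈ 0.4343

Under noisy-OR, P(wilting | causes) = 1 − (1−0.07)·∏(1−qᵢ) over the active causes.
Sum P(wilting|·) weighted by the priors over both values of root rot:
  P(wilting | ¬underwatering) = 0.07·0.94 + 0.8419·0.06
        = 0.065800 + 0.050514 = 0.116314
The terms with root rot present sum to 0.050514, so
  P(root rot | wilting, ¬underwatering) = 0.050514 / 0.116314 ≈ 0.4343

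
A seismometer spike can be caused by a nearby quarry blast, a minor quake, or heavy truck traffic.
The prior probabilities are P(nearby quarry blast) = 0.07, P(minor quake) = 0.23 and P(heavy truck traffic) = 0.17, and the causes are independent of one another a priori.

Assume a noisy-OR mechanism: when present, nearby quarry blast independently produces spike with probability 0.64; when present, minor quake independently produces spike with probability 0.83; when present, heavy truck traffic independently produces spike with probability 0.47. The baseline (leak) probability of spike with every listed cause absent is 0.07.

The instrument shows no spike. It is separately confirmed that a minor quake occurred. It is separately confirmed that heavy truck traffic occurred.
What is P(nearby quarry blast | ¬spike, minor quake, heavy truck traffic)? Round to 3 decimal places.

Under noisy-OR, P(spike | causes) = 1 − (1−0.07)·∏(1−qᵢ) over the active causes.
For the numerator, keep only nearby quarry blast=true terms: 0.030165·0.07 = 0.002112
The normalizing constant is 0.083793·0.93 + 0.030165·0.07 = 0.080039
Posterior = 0.002112 / 0.080039 ≈ 0.026

P(nearby quarry blast | ¬spike, minor quake, heavy truck traffic) ≈ 0.026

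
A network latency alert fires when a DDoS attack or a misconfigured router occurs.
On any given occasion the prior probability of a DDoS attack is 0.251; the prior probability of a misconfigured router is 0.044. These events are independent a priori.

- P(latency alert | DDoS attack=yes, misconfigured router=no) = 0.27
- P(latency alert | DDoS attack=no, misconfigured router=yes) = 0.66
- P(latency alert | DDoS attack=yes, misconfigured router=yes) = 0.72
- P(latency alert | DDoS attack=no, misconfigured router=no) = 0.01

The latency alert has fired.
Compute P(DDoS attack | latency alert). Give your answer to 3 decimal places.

P(DDoS attack | latency alert) ≈ 0.716

For the numerator, keep only DDoS attack=true terms: 0.064788 + 0.007952 = 0.072740
The normalizing constant is 0.01×0.749×0.956 + 0.66×0.749×0.044 + 0.27×0.251×0.956 + 0.72×0.251×0.044 = 0.101651
P(DDoS attack | latency alert) = 0.072740/0.101651 ≈ 0.716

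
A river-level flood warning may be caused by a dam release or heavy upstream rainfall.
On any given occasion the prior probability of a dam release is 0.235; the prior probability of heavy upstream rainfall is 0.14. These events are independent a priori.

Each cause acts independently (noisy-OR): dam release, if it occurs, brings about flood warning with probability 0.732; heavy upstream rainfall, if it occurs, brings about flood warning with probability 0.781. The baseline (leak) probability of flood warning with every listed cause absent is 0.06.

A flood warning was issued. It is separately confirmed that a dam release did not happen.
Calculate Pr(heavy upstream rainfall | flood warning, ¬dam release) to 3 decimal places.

Under noisy-OR, P(flood warning | causes) = 1 − (1−0.06)·∏(1−qᵢ) over the active causes.
By total probability over both values of heavy upstream rainfall:
  P(flood warning | ¬dam release) = 0.06×0.86 + 0.79414×0.14
        = 0.051600 + 0.111180 = 0.162780
The terms with heavy upstream rainfall present sum to 0.111180, so
  P(heavy upstream rainfall | flood warning, ¬dam release) = 0.111180 / 0.162780 ≈ 0.683

Pr(heavy upstream rainfall | flood warning, ¬dam release) ≈ 0.683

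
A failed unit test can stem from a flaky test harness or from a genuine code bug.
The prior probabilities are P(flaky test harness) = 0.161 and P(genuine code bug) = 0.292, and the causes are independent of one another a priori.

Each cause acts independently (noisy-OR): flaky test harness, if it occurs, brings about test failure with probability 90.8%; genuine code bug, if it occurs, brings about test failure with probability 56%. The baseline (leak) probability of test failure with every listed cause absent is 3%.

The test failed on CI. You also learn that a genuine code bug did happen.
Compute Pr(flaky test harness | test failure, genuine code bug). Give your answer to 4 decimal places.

Pr(flaky test harness | test failure, genuine code bug) ≈ 0.2434

Under noisy-OR, P(test failure | causes) = 1 − (1−0.03)·∏(1−qᵢ) over the active causes.
P(test failure | genuine code bug) = 0.5732*0.839 + 0.960734*0.161 = 0.480915 + 0.154678 = 0.635593
Restricting to configurations with flaky test harness present: 0.960734*0.161 = 0.154678.
Hence the posterior is 0.154678/0.635593 ≈ 0.2434.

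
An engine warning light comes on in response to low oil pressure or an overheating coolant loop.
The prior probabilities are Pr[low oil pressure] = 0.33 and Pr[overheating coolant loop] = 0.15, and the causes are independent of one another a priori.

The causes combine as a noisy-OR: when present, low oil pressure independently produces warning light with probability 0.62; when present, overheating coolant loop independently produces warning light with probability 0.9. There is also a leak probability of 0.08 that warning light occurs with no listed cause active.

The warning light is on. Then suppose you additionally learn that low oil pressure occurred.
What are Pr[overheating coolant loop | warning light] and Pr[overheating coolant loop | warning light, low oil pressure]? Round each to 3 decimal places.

Under noisy-OR, P(warning light | causes) = 1 − (1−0.08)·∏(1−qᵢ) over the active causes.
P(warning light) = 0.08×0.67×0.85 + 0.908×0.67×0.15 + 0.6504×0.33×0.85 + 0.96504×0.33×0.15 = 0.045560 + 0.091254 + 0.182437 + 0.047769 = 0.367020
Restricting to configurations with overheating coolant loop present: 0.091254 + 0.047769 = 0.139023.
P(overheating coolant loop | warning light) = 0.139023 / 0.367020 ≈ 0.379

Now also conditioning on low oil pressure=true:
By total probability over both values of overheating coolant loop:
  P(warning light | low oil pressure) = 0.6504·0.85 + 0.96504·0.15
        = 0.552840 + 0.144756 = 0.697596
The terms with overheating coolant loop present sum to 0.144756, so
  P(overheating coolant loop | warning light, low oil pressure) = 0.144756 / 0.697596 ≈ 0.208

Pr[overheating coolant loop | warning light] ≈ 0.379; Pr[overheating coolant loop | warning light, low oil pressure] ≈ 0.208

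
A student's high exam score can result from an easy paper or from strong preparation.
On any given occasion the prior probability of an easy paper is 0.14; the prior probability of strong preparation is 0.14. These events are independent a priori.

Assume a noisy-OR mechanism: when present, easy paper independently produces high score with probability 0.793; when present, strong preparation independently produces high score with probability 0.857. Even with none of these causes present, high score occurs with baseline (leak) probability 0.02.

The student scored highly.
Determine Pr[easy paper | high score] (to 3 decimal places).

Under noisy-OR, P(high score | causes) = 1 − (1−0.02)·∏(1−qᵢ) over the active causes.
Enumerate the 4 (easy paper, strong preparation) configurations and weight by the priors:
  P(high score) = 0.02·0.86·0.86 + 0.85986·0.86·0.14 + 0.79714·0.14·0.86 + 0.970991·0.14·0.14
        = 0.014792 + 0.103527 + 0.095976 + 0.019031 = 0.233326
Keeping only the easy paper-present terms gives 0.115007, so
  P(easy paper | high score) = 0.115007 / 0.233326 ≈ 0.493

Pr[easy paper | high score] ≈ 0.493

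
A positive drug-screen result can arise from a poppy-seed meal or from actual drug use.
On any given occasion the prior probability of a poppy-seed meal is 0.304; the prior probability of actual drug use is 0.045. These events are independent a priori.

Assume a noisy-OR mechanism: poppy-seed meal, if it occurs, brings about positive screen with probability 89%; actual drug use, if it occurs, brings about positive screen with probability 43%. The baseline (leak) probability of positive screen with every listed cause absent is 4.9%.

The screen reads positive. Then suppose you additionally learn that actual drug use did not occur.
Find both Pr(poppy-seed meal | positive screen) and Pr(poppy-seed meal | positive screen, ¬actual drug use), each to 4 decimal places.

Under noisy-OR, P(positive screen | causes) = 1 − (1−0.049)·∏(1−qᵢ) over the active causes.
Sum P(positive screen|·) weighted by the priors over the 4 (poppy-seed meal, actual drug use) configurations:
  P(positive screen) = 0.049*0.696*0.955 + 0.45793*0.696*0.045 + 0.89539*0.304*0.955 + 0.940372*0.304*0.045
        = 0.032569 + 0.014342 + 0.259950 + 0.012864 = 0.319725
Keeping only the poppy-seed meal-present terms gives 0.272814, so
  P(poppy-seed meal | positive screen) = 0.272814 / 0.319725 ≈ 0.8533

Now condition on the additional information:
P(positive screen | ¬actual drug use) = 0.049·0.696 + 0.89539·0.304 = 0.034104 + 0.272199 = 0.306303
Of this, 0.272199 comes from 0.89539·0.304 (the poppy-seed meal=true cases).
P(poppy-seed meal | positive screen, ¬actual drug use) = 0.272199 / 0.306303 ≈ 0.8887

Pr(poppy-seed meal | positive screen) ≈ 0.8533; Pr(poppy-seed meal | positive screen, ¬actual drug use) ≈ 0.8887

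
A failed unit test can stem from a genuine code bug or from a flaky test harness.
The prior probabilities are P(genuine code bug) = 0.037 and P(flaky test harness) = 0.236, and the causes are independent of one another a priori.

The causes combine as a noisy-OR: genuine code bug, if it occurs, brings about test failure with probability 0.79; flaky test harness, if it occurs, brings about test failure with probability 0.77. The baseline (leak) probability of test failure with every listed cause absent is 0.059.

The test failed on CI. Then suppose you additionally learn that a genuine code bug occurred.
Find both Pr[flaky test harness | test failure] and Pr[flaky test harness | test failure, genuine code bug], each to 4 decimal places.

Pr[flaky test harness | test failure] ≈ 0.7383; Pr[flaky test harness | test failure, genuine code bug] ≈ 0.2687

Under noisy-OR, P(test failure | causes) = 1 − (1−0.059)·∏(1−qᵢ) over the active causes.
P(test failure) = 0.059·0.963·0.764 + 0.78357·0.963·0.236 + 0.80239·0.037·0.764 + 0.95455·0.037·0.236 = 0.043408 + 0.178080 + 0.022682 + 0.008335 = 0.252505
Of this, 0.186415 comes from 0.178080 + 0.008335 (the flaky test harness=true cases).
So P(flaky test harness | test failure) = 0.186415/0.252505 ≈ 0.7383.

Now also conditioning on genuine code bug=true:
For the numerator, keep only flaky test harness=true terms: 0.95455*0.236 = 0.225274
Denominator P(test failure | genuine code bug): 0.80239*0.764 + 0.95455*0.236 = 0.838300
Posterior = 0.225274 / 0.838300 ≈ 0.2687
— genuine code bug explains away the evidence for flaky test harness.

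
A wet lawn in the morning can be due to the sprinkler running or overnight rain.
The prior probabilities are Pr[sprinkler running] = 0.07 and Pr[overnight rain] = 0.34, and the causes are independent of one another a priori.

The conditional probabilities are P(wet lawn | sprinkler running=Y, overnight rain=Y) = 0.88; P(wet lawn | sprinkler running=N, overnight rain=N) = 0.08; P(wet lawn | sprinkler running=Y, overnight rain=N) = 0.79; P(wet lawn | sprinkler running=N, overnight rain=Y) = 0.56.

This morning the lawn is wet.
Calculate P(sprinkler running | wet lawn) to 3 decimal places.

P(sprinkler running | wet lawn) ≈ 0.203

P(wet lawn) = 0.08·0.93·0.66 + 0.56·0.93·0.34 + 0.79·0.07·0.66 + 0.88·0.07·0.34 = 0.049104 + 0.177072 + 0.036498 + 0.020944 = 0.283618
Restricting to configurations with sprinkler running present: 0.036498 + 0.020944 = 0.057442.
Hence the posterior is 0.057442/0.283618 ≈ 0.203.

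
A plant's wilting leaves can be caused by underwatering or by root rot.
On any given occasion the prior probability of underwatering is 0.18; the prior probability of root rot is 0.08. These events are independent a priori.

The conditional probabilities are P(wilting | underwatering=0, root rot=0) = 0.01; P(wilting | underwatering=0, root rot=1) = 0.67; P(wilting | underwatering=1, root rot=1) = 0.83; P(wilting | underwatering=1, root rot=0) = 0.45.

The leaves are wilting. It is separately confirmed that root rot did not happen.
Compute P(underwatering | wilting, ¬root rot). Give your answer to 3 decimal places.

Numerator (weight on configurations with underwatering): 0.45*0.18 = 0.081000
The normalizing constant is 0.01*0.82 + 0.45*0.18 = 0.089200
P(underwatering | wilting, ¬root rot) = 0.081000/0.089200 ≈ 0.908

P(underwatering | wilting, ¬root rot) ≈ 0.908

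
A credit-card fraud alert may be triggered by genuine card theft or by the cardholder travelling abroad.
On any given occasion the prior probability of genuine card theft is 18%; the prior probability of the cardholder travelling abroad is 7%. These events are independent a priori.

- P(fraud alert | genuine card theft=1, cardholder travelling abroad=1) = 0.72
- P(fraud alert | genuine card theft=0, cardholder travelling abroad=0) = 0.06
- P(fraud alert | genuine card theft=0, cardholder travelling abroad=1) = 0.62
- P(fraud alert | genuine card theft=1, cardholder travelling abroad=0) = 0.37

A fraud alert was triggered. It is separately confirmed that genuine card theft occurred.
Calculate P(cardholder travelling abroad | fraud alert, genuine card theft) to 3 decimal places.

Numerator (weight on configurations with cardholder travelling abroad): 0.72*0.07 = 0.050400
The normalizing constant is 0.37*0.93 + 0.72*0.07 = 0.394500
Posterior = 0.050400 / 0.394500 ≈ 0.128

P(cardholder travelling abroad | fraud alert, genuine card theft) ≈ 0.128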